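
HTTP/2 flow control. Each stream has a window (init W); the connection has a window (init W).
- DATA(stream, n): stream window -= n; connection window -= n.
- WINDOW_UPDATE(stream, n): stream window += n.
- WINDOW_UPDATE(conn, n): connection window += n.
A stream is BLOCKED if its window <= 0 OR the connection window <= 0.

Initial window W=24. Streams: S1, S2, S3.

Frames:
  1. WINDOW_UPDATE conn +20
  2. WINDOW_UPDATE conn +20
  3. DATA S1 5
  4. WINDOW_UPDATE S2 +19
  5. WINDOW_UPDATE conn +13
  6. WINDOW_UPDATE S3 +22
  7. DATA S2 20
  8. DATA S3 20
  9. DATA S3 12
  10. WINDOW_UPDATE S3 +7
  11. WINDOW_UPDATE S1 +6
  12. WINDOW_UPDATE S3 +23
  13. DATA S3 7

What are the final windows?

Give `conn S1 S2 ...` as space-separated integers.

Op 1: conn=44 S1=24 S2=24 S3=24 blocked=[]
Op 2: conn=64 S1=24 S2=24 S3=24 blocked=[]
Op 3: conn=59 S1=19 S2=24 S3=24 blocked=[]
Op 4: conn=59 S1=19 S2=43 S3=24 blocked=[]
Op 5: conn=72 S1=19 S2=43 S3=24 blocked=[]
Op 6: conn=72 S1=19 S2=43 S3=46 blocked=[]
Op 7: conn=52 S1=19 S2=23 S3=46 blocked=[]
Op 8: conn=32 S1=19 S2=23 S3=26 blocked=[]
Op 9: conn=20 S1=19 S2=23 S3=14 blocked=[]
Op 10: conn=20 S1=19 S2=23 S3=21 blocked=[]
Op 11: conn=20 S1=25 S2=23 S3=21 blocked=[]
Op 12: conn=20 S1=25 S2=23 S3=44 blocked=[]
Op 13: conn=13 S1=25 S2=23 S3=37 blocked=[]

Answer: 13 25 23 37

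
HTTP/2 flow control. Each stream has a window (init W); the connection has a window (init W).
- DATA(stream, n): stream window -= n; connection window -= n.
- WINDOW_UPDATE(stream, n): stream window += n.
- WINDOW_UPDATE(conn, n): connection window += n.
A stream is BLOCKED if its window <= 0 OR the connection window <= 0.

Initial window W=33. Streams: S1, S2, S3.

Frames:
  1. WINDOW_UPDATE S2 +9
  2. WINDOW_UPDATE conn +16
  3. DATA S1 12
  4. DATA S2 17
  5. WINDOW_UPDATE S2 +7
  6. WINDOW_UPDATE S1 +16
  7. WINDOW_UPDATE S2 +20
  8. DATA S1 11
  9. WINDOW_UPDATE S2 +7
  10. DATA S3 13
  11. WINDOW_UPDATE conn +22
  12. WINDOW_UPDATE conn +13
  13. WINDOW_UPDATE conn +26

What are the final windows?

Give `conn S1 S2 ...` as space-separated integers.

Answer: 57 26 59 20

Derivation:
Op 1: conn=33 S1=33 S2=42 S3=33 blocked=[]
Op 2: conn=49 S1=33 S2=42 S3=33 blocked=[]
Op 3: conn=37 S1=21 S2=42 S3=33 blocked=[]
Op 4: conn=20 S1=21 S2=25 S3=33 blocked=[]
Op 5: conn=20 S1=21 S2=32 S3=33 blocked=[]
Op 6: conn=20 S1=37 S2=32 S3=33 blocked=[]
Op 7: conn=20 S1=37 S2=52 S3=33 blocked=[]
Op 8: conn=9 S1=26 S2=52 S3=33 blocked=[]
Op 9: conn=9 S1=26 S2=59 S3=33 blocked=[]
Op 10: conn=-4 S1=26 S2=59 S3=20 blocked=[1, 2, 3]
Op 11: conn=18 S1=26 S2=59 S3=20 blocked=[]
Op 12: conn=31 S1=26 S2=59 S3=20 blocked=[]
Op 13: conn=57 S1=26 S2=59 S3=20 blocked=[]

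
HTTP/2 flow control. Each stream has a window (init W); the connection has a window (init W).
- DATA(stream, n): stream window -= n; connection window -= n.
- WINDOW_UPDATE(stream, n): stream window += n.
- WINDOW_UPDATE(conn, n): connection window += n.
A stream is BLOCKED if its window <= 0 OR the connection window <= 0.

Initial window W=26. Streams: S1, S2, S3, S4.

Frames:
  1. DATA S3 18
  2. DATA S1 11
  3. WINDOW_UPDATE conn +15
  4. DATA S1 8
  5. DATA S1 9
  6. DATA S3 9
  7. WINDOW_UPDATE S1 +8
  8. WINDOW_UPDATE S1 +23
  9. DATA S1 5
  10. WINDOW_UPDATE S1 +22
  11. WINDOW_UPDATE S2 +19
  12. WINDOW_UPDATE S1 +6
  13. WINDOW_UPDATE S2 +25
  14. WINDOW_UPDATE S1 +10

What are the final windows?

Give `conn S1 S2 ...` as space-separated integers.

Answer: -19 62 70 -1 26

Derivation:
Op 1: conn=8 S1=26 S2=26 S3=8 S4=26 blocked=[]
Op 2: conn=-3 S1=15 S2=26 S3=8 S4=26 blocked=[1, 2, 3, 4]
Op 3: conn=12 S1=15 S2=26 S3=8 S4=26 blocked=[]
Op 4: conn=4 S1=7 S2=26 S3=8 S4=26 blocked=[]
Op 5: conn=-5 S1=-2 S2=26 S3=8 S4=26 blocked=[1, 2, 3, 4]
Op 6: conn=-14 S1=-2 S2=26 S3=-1 S4=26 blocked=[1, 2, 3, 4]
Op 7: conn=-14 S1=6 S2=26 S3=-1 S4=26 blocked=[1, 2, 3, 4]
Op 8: conn=-14 S1=29 S2=26 S3=-1 S4=26 blocked=[1, 2, 3, 4]
Op 9: conn=-19 S1=24 S2=26 S3=-1 S4=26 blocked=[1, 2, 3, 4]
Op 10: conn=-19 S1=46 S2=26 S3=-1 S4=26 blocked=[1, 2, 3, 4]
Op 11: conn=-19 S1=46 S2=45 S3=-1 S4=26 blocked=[1, 2, 3, 4]
Op 12: conn=-19 S1=52 S2=45 S3=-1 S4=26 blocked=[1, 2, 3, 4]
Op 13: conn=-19 S1=52 S2=70 S3=-1 S4=26 blocked=[1, 2, 3, 4]
Op 14: conn=-19 S1=62 S2=70 S3=-1 S4=26 blocked=[1, 2, 3, 4]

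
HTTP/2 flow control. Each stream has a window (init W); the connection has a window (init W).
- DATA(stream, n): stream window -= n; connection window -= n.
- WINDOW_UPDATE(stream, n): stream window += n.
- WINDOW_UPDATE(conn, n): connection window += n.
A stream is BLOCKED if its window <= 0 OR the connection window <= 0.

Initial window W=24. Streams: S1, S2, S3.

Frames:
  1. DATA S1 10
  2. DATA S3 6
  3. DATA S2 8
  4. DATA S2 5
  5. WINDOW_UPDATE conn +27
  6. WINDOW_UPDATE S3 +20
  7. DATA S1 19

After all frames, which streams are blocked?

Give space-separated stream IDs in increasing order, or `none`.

Answer: S1

Derivation:
Op 1: conn=14 S1=14 S2=24 S3=24 blocked=[]
Op 2: conn=8 S1=14 S2=24 S3=18 blocked=[]
Op 3: conn=0 S1=14 S2=16 S3=18 blocked=[1, 2, 3]
Op 4: conn=-5 S1=14 S2=11 S3=18 blocked=[1, 2, 3]
Op 5: conn=22 S1=14 S2=11 S3=18 blocked=[]
Op 6: conn=22 S1=14 S2=11 S3=38 blocked=[]
Op 7: conn=3 S1=-5 S2=11 S3=38 blocked=[1]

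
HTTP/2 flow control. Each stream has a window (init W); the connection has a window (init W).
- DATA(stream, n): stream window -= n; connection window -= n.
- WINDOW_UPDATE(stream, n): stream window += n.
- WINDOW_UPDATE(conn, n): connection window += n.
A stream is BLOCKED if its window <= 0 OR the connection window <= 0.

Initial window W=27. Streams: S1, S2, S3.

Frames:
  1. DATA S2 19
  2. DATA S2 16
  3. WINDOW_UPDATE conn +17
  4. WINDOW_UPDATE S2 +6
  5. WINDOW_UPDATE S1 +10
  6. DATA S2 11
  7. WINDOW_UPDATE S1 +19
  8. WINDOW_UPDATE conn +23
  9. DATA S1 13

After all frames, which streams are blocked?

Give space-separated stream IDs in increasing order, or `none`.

Answer: S2

Derivation:
Op 1: conn=8 S1=27 S2=8 S3=27 blocked=[]
Op 2: conn=-8 S1=27 S2=-8 S3=27 blocked=[1, 2, 3]
Op 3: conn=9 S1=27 S2=-8 S3=27 blocked=[2]
Op 4: conn=9 S1=27 S2=-2 S3=27 blocked=[2]
Op 5: conn=9 S1=37 S2=-2 S3=27 blocked=[2]
Op 6: conn=-2 S1=37 S2=-13 S3=27 blocked=[1, 2, 3]
Op 7: conn=-2 S1=56 S2=-13 S3=27 blocked=[1, 2, 3]
Op 8: conn=21 S1=56 S2=-13 S3=27 blocked=[2]
Op 9: conn=8 S1=43 S2=-13 S3=27 blocked=[2]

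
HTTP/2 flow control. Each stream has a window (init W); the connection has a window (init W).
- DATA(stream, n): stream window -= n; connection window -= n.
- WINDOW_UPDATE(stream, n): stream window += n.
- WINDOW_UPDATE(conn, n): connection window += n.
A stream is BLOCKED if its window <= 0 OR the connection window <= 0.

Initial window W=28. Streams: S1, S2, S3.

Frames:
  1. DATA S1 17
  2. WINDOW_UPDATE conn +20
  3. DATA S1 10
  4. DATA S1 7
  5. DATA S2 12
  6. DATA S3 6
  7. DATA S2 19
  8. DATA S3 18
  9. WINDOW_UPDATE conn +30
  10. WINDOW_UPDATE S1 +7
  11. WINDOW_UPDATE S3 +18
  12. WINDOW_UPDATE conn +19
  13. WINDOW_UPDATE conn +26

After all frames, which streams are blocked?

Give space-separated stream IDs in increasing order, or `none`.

Answer: S2

Derivation:
Op 1: conn=11 S1=11 S2=28 S3=28 blocked=[]
Op 2: conn=31 S1=11 S2=28 S3=28 blocked=[]
Op 3: conn=21 S1=1 S2=28 S3=28 blocked=[]
Op 4: conn=14 S1=-6 S2=28 S3=28 blocked=[1]
Op 5: conn=2 S1=-6 S2=16 S3=28 blocked=[1]
Op 6: conn=-4 S1=-6 S2=16 S3=22 blocked=[1, 2, 3]
Op 7: conn=-23 S1=-6 S2=-3 S3=22 blocked=[1, 2, 3]
Op 8: conn=-41 S1=-6 S2=-3 S3=4 blocked=[1, 2, 3]
Op 9: conn=-11 S1=-6 S2=-3 S3=4 blocked=[1, 2, 3]
Op 10: conn=-11 S1=1 S2=-3 S3=4 blocked=[1, 2, 3]
Op 11: conn=-11 S1=1 S2=-3 S3=22 blocked=[1, 2, 3]
Op 12: conn=8 S1=1 S2=-3 S3=22 blocked=[2]
Op 13: conn=34 S1=1 S2=-3 S3=22 blocked=[2]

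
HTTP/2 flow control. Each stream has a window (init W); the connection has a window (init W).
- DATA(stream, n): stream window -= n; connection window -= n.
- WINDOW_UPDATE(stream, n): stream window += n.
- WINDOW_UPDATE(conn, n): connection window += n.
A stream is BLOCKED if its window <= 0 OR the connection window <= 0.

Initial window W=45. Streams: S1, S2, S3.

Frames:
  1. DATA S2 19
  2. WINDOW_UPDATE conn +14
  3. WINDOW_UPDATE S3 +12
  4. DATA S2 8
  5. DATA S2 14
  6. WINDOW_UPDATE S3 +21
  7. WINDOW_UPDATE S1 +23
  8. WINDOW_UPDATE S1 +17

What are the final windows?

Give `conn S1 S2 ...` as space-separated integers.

Op 1: conn=26 S1=45 S2=26 S3=45 blocked=[]
Op 2: conn=40 S1=45 S2=26 S3=45 blocked=[]
Op 3: conn=40 S1=45 S2=26 S3=57 blocked=[]
Op 4: conn=32 S1=45 S2=18 S3=57 blocked=[]
Op 5: conn=18 S1=45 S2=4 S3=57 blocked=[]
Op 6: conn=18 S1=45 S2=4 S3=78 blocked=[]
Op 7: conn=18 S1=68 S2=4 S3=78 blocked=[]
Op 8: conn=18 S1=85 S2=4 S3=78 blocked=[]

Answer: 18 85 4 78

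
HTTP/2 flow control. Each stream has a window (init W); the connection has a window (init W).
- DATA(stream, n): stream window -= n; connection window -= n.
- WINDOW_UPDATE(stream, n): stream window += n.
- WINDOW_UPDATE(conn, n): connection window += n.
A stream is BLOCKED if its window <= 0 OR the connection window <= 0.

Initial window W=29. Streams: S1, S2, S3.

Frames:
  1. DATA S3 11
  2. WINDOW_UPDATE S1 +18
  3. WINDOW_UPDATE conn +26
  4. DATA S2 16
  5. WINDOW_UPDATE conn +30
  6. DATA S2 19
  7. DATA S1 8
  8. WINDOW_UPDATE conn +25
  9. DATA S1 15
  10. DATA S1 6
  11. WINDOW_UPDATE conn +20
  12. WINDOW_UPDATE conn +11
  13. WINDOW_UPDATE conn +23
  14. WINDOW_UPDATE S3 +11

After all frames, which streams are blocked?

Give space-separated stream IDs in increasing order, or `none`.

Answer: S2

Derivation:
Op 1: conn=18 S1=29 S2=29 S3=18 blocked=[]
Op 2: conn=18 S1=47 S2=29 S3=18 blocked=[]
Op 3: conn=44 S1=47 S2=29 S3=18 blocked=[]
Op 4: conn=28 S1=47 S2=13 S3=18 blocked=[]
Op 5: conn=58 S1=47 S2=13 S3=18 blocked=[]
Op 6: conn=39 S1=47 S2=-6 S3=18 blocked=[2]
Op 7: conn=31 S1=39 S2=-6 S3=18 blocked=[2]
Op 8: conn=56 S1=39 S2=-6 S3=18 blocked=[2]
Op 9: conn=41 S1=24 S2=-6 S3=18 blocked=[2]
Op 10: conn=35 S1=18 S2=-6 S3=18 blocked=[2]
Op 11: conn=55 S1=18 S2=-6 S3=18 blocked=[2]
Op 12: conn=66 S1=18 S2=-6 S3=18 blocked=[2]
Op 13: conn=89 S1=18 S2=-6 S3=18 blocked=[2]
Op 14: conn=89 S1=18 S2=-6 S3=29 blocked=[2]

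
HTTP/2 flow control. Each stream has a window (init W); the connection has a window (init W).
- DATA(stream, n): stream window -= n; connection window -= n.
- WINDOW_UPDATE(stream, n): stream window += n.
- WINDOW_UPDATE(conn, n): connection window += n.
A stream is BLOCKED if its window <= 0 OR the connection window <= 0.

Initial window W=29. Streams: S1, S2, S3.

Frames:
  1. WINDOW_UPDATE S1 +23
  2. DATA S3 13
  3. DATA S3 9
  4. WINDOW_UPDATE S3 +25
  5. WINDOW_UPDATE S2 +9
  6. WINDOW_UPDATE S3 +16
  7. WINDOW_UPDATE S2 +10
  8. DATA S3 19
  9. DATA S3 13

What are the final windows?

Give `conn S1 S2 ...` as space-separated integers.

Op 1: conn=29 S1=52 S2=29 S3=29 blocked=[]
Op 2: conn=16 S1=52 S2=29 S3=16 blocked=[]
Op 3: conn=7 S1=52 S2=29 S3=7 blocked=[]
Op 4: conn=7 S1=52 S2=29 S3=32 blocked=[]
Op 5: conn=7 S1=52 S2=38 S3=32 blocked=[]
Op 6: conn=7 S1=52 S2=38 S3=48 blocked=[]
Op 7: conn=7 S1=52 S2=48 S3=48 blocked=[]
Op 8: conn=-12 S1=52 S2=48 S3=29 blocked=[1, 2, 3]
Op 9: conn=-25 S1=52 S2=48 S3=16 blocked=[1, 2, 3]

Answer: -25 52 48 16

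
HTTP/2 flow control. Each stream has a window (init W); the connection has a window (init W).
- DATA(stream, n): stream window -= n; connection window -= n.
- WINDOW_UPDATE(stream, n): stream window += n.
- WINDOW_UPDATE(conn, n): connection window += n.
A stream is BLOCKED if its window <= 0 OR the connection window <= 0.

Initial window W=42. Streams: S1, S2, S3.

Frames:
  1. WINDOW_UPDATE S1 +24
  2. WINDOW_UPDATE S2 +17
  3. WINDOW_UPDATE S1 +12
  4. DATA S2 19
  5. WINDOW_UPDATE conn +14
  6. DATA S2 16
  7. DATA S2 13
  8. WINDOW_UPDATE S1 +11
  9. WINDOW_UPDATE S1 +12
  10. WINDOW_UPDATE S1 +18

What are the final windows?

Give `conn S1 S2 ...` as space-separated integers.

Op 1: conn=42 S1=66 S2=42 S3=42 blocked=[]
Op 2: conn=42 S1=66 S2=59 S3=42 blocked=[]
Op 3: conn=42 S1=78 S2=59 S3=42 blocked=[]
Op 4: conn=23 S1=78 S2=40 S3=42 blocked=[]
Op 5: conn=37 S1=78 S2=40 S3=42 blocked=[]
Op 6: conn=21 S1=78 S2=24 S3=42 blocked=[]
Op 7: conn=8 S1=78 S2=11 S3=42 blocked=[]
Op 8: conn=8 S1=89 S2=11 S3=42 blocked=[]
Op 9: conn=8 S1=101 S2=11 S3=42 blocked=[]
Op 10: conn=8 S1=119 S2=11 S3=42 blocked=[]

Answer: 8 119 11 42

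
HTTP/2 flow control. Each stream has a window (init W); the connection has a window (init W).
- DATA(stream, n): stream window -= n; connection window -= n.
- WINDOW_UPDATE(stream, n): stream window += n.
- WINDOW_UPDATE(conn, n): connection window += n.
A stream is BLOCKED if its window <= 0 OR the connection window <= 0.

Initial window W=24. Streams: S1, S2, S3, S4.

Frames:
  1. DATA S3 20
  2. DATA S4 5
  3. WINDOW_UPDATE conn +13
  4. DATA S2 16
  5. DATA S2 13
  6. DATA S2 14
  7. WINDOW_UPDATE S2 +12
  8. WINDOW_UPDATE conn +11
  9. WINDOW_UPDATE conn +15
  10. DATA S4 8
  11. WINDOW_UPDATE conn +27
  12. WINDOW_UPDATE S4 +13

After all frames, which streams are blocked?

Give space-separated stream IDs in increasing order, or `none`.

Op 1: conn=4 S1=24 S2=24 S3=4 S4=24 blocked=[]
Op 2: conn=-1 S1=24 S2=24 S3=4 S4=19 blocked=[1, 2, 3, 4]
Op 3: conn=12 S1=24 S2=24 S3=4 S4=19 blocked=[]
Op 4: conn=-4 S1=24 S2=8 S3=4 S4=19 blocked=[1, 2, 3, 4]
Op 5: conn=-17 S1=24 S2=-5 S3=4 S4=19 blocked=[1, 2, 3, 4]
Op 6: conn=-31 S1=24 S2=-19 S3=4 S4=19 blocked=[1, 2, 3, 4]
Op 7: conn=-31 S1=24 S2=-7 S3=4 S4=19 blocked=[1, 2, 3, 4]
Op 8: conn=-20 S1=24 S2=-7 S3=4 S4=19 blocked=[1, 2, 3, 4]
Op 9: conn=-5 S1=24 S2=-7 S3=4 S4=19 blocked=[1, 2, 3, 4]
Op 10: conn=-13 S1=24 S2=-7 S3=4 S4=11 blocked=[1, 2, 3, 4]
Op 11: conn=14 S1=24 S2=-7 S3=4 S4=11 blocked=[2]
Op 12: conn=14 S1=24 S2=-7 S3=4 S4=24 blocked=[2]

Answer: S2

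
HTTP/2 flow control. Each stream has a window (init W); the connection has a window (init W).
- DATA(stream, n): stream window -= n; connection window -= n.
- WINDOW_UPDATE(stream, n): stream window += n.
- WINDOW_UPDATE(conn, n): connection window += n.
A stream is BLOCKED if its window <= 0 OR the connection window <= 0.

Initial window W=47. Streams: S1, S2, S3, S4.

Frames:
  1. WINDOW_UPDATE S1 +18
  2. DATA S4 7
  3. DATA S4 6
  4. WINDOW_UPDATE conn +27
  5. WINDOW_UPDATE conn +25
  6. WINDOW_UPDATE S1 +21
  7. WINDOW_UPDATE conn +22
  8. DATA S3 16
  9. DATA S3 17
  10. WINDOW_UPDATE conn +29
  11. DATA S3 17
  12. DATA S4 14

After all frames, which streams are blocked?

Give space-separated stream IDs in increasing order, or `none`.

Op 1: conn=47 S1=65 S2=47 S3=47 S4=47 blocked=[]
Op 2: conn=40 S1=65 S2=47 S3=47 S4=40 blocked=[]
Op 3: conn=34 S1=65 S2=47 S3=47 S4=34 blocked=[]
Op 4: conn=61 S1=65 S2=47 S3=47 S4=34 blocked=[]
Op 5: conn=86 S1=65 S2=47 S3=47 S4=34 blocked=[]
Op 6: conn=86 S1=86 S2=47 S3=47 S4=34 blocked=[]
Op 7: conn=108 S1=86 S2=47 S3=47 S4=34 blocked=[]
Op 8: conn=92 S1=86 S2=47 S3=31 S4=34 blocked=[]
Op 9: conn=75 S1=86 S2=47 S3=14 S4=34 blocked=[]
Op 10: conn=104 S1=86 S2=47 S3=14 S4=34 blocked=[]
Op 11: conn=87 S1=86 S2=47 S3=-3 S4=34 blocked=[3]
Op 12: conn=73 S1=86 S2=47 S3=-3 S4=20 blocked=[3]

Answer: S3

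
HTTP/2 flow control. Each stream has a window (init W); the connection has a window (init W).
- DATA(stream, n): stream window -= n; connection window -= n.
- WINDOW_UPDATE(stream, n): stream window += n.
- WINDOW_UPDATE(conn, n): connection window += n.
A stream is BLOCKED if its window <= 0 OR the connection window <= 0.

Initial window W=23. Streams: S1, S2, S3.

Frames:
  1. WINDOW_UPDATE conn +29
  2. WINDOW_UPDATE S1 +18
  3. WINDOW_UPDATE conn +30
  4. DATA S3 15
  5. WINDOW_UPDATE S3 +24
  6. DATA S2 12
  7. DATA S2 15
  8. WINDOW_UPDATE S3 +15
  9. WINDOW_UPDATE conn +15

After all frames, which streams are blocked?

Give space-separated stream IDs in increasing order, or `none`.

Answer: S2

Derivation:
Op 1: conn=52 S1=23 S2=23 S3=23 blocked=[]
Op 2: conn=52 S1=41 S2=23 S3=23 blocked=[]
Op 3: conn=82 S1=41 S2=23 S3=23 blocked=[]
Op 4: conn=67 S1=41 S2=23 S3=8 blocked=[]
Op 5: conn=67 S1=41 S2=23 S3=32 blocked=[]
Op 6: conn=55 S1=41 S2=11 S3=32 blocked=[]
Op 7: conn=40 S1=41 S2=-4 S3=32 blocked=[2]
Op 8: conn=40 S1=41 S2=-4 S3=47 blocked=[2]
Op 9: conn=55 S1=41 S2=-4 S3=47 blocked=[2]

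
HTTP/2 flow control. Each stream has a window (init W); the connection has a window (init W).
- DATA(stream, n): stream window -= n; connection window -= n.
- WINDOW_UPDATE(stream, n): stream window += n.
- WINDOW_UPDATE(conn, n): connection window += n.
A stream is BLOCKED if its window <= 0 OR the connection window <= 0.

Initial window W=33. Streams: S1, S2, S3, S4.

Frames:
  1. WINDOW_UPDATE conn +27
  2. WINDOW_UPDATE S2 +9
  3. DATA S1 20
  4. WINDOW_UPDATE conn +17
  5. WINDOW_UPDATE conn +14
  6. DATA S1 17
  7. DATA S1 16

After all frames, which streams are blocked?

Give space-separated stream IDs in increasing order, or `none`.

Answer: S1

Derivation:
Op 1: conn=60 S1=33 S2=33 S3=33 S4=33 blocked=[]
Op 2: conn=60 S1=33 S2=42 S3=33 S4=33 blocked=[]
Op 3: conn=40 S1=13 S2=42 S3=33 S4=33 blocked=[]
Op 4: conn=57 S1=13 S2=42 S3=33 S4=33 blocked=[]
Op 5: conn=71 S1=13 S2=42 S3=33 S4=33 blocked=[]
Op 6: conn=54 S1=-4 S2=42 S3=33 S4=33 blocked=[1]
Op 7: conn=38 S1=-20 S2=42 S3=33 S4=33 blocked=[1]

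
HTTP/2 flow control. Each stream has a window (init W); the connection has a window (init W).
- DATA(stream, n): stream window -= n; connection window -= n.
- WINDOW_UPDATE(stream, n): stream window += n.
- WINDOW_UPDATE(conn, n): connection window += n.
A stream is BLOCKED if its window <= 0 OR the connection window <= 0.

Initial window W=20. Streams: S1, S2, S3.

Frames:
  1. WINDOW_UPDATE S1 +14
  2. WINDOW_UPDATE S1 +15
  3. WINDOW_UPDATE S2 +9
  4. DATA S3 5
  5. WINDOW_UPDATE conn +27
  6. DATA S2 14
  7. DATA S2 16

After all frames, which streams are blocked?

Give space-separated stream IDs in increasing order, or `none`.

Op 1: conn=20 S1=34 S2=20 S3=20 blocked=[]
Op 2: conn=20 S1=49 S2=20 S3=20 blocked=[]
Op 3: conn=20 S1=49 S2=29 S3=20 blocked=[]
Op 4: conn=15 S1=49 S2=29 S3=15 blocked=[]
Op 5: conn=42 S1=49 S2=29 S3=15 blocked=[]
Op 6: conn=28 S1=49 S2=15 S3=15 blocked=[]
Op 7: conn=12 S1=49 S2=-1 S3=15 blocked=[2]

Answer: S2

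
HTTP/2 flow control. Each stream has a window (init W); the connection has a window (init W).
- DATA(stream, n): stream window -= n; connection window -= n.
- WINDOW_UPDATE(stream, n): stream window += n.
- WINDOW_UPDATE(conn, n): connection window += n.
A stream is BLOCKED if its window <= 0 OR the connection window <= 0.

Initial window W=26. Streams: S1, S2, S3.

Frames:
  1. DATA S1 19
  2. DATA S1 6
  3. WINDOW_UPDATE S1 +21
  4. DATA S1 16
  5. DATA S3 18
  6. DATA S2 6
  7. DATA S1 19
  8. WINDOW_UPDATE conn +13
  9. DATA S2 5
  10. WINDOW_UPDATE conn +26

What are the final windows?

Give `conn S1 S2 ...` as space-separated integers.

Op 1: conn=7 S1=7 S2=26 S3=26 blocked=[]
Op 2: conn=1 S1=1 S2=26 S3=26 blocked=[]
Op 3: conn=1 S1=22 S2=26 S3=26 blocked=[]
Op 4: conn=-15 S1=6 S2=26 S3=26 blocked=[1, 2, 3]
Op 5: conn=-33 S1=6 S2=26 S3=8 blocked=[1, 2, 3]
Op 6: conn=-39 S1=6 S2=20 S3=8 blocked=[1, 2, 3]
Op 7: conn=-58 S1=-13 S2=20 S3=8 blocked=[1, 2, 3]
Op 8: conn=-45 S1=-13 S2=20 S3=8 blocked=[1, 2, 3]
Op 9: conn=-50 S1=-13 S2=15 S3=8 blocked=[1, 2, 3]
Op 10: conn=-24 S1=-13 S2=15 S3=8 blocked=[1, 2, 3]

Answer: -24 -13 15 8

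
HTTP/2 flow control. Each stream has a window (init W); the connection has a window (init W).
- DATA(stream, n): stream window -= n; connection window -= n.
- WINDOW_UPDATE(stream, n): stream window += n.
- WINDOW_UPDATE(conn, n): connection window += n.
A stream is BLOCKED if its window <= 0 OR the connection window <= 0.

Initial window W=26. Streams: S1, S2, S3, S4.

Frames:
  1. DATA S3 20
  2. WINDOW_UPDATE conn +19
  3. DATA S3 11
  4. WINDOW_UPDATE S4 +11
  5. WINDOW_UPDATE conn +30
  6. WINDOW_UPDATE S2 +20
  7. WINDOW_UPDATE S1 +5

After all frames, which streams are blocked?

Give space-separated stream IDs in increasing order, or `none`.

Answer: S3

Derivation:
Op 1: conn=6 S1=26 S2=26 S3=6 S4=26 blocked=[]
Op 2: conn=25 S1=26 S2=26 S3=6 S4=26 blocked=[]
Op 3: conn=14 S1=26 S2=26 S3=-5 S4=26 blocked=[3]
Op 4: conn=14 S1=26 S2=26 S3=-5 S4=37 blocked=[3]
Op 5: conn=44 S1=26 S2=26 S3=-5 S4=37 blocked=[3]
Op 6: conn=44 S1=26 S2=46 S3=-5 S4=37 blocked=[3]
Op 7: conn=44 S1=31 S2=46 S3=-5 S4=37 blocked=[3]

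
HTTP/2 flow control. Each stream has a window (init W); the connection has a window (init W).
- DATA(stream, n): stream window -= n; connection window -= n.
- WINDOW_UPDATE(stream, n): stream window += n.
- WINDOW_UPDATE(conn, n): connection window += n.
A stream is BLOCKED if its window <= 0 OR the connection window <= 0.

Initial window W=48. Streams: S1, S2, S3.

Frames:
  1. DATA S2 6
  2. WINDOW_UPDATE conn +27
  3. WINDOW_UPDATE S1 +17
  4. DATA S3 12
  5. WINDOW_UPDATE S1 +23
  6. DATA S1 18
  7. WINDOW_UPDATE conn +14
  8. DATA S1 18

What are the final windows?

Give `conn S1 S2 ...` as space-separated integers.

Op 1: conn=42 S1=48 S2=42 S3=48 blocked=[]
Op 2: conn=69 S1=48 S2=42 S3=48 blocked=[]
Op 3: conn=69 S1=65 S2=42 S3=48 blocked=[]
Op 4: conn=57 S1=65 S2=42 S3=36 blocked=[]
Op 5: conn=57 S1=88 S2=42 S3=36 blocked=[]
Op 6: conn=39 S1=70 S2=42 S3=36 blocked=[]
Op 7: conn=53 S1=70 S2=42 S3=36 blocked=[]
Op 8: conn=35 S1=52 S2=42 S3=36 blocked=[]

Answer: 35 52 42 36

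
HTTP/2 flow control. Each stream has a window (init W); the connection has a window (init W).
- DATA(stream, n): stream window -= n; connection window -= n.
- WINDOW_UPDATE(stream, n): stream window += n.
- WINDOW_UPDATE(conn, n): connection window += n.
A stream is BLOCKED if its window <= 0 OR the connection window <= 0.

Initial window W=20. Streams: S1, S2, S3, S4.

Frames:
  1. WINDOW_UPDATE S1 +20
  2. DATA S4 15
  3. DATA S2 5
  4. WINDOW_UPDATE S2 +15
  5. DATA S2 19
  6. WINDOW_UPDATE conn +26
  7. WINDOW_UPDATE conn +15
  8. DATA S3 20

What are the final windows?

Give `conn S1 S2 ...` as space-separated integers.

Answer: 2 40 11 0 5

Derivation:
Op 1: conn=20 S1=40 S2=20 S3=20 S4=20 blocked=[]
Op 2: conn=5 S1=40 S2=20 S3=20 S4=5 blocked=[]
Op 3: conn=0 S1=40 S2=15 S3=20 S4=5 blocked=[1, 2, 3, 4]
Op 4: conn=0 S1=40 S2=30 S3=20 S4=5 blocked=[1, 2, 3, 4]
Op 5: conn=-19 S1=40 S2=11 S3=20 S4=5 blocked=[1, 2, 3, 4]
Op 6: conn=7 S1=40 S2=11 S3=20 S4=5 blocked=[]
Op 7: conn=22 S1=40 S2=11 S3=20 S4=5 blocked=[]
Op 8: conn=2 S1=40 S2=11 S3=0 S4=5 blocked=[3]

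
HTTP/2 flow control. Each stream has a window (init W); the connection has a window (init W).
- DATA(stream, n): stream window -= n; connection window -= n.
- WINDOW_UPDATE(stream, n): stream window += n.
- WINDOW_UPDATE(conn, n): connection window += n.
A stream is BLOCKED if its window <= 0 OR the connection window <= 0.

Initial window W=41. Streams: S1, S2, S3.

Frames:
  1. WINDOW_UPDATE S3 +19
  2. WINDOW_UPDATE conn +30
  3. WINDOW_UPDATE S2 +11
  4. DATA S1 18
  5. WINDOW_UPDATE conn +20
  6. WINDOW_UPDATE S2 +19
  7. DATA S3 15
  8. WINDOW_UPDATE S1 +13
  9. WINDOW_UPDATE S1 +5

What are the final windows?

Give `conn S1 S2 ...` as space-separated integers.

Op 1: conn=41 S1=41 S2=41 S3=60 blocked=[]
Op 2: conn=71 S1=41 S2=41 S3=60 blocked=[]
Op 3: conn=71 S1=41 S2=52 S3=60 blocked=[]
Op 4: conn=53 S1=23 S2=52 S3=60 blocked=[]
Op 5: conn=73 S1=23 S2=52 S3=60 blocked=[]
Op 6: conn=73 S1=23 S2=71 S3=60 blocked=[]
Op 7: conn=58 S1=23 S2=71 S3=45 blocked=[]
Op 8: conn=58 S1=36 S2=71 S3=45 blocked=[]
Op 9: conn=58 S1=41 S2=71 S3=45 blocked=[]

Answer: 58 41 71 45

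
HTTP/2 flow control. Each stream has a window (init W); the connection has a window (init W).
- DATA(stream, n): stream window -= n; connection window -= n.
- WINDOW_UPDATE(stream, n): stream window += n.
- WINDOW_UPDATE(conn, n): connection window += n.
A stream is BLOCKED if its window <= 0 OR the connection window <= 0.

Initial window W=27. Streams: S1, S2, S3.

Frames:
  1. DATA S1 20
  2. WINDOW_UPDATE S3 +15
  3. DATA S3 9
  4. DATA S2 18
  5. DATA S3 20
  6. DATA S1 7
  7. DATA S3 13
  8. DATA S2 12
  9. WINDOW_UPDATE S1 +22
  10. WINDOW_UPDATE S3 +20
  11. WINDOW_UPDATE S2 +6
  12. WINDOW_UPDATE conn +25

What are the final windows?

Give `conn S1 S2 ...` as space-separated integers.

Answer: -47 22 3 20

Derivation:
Op 1: conn=7 S1=7 S2=27 S3=27 blocked=[]
Op 2: conn=7 S1=7 S2=27 S3=42 blocked=[]
Op 3: conn=-2 S1=7 S2=27 S3=33 blocked=[1, 2, 3]
Op 4: conn=-20 S1=7 S2=9 S3=33 blocked=[1, 2, 3]
Op 5: conn=-40 S1=7 S2=9 S3=13 blocked=[1, 2, 3]
Op 6: conn=-47 S1=0 S2=9 S3=13 blocked=[1, 2, 3]
Op 7: conn=-60 S1=0 S2=9 S3=0 blocked=[1, 2, 3]
Op 8: conn=-72 S1=0 S2=-3 S3=0 blocked=[1, 2, 3]
Op 9: conn=-72 S1=22 S2=-3 S3=0 blocked=[1, 2, 3]
Op 10: conn=-72 S1=22 S2=-3 S3=20 blocked=[1, 2, 3]
Op 11: conn=-72 S1=22 S2=3 S3=20 blocked=[1, 2, 3]
Op 12: conn=-47 S1=22 S2=3 S3=20 blocked=[1, 2, 3]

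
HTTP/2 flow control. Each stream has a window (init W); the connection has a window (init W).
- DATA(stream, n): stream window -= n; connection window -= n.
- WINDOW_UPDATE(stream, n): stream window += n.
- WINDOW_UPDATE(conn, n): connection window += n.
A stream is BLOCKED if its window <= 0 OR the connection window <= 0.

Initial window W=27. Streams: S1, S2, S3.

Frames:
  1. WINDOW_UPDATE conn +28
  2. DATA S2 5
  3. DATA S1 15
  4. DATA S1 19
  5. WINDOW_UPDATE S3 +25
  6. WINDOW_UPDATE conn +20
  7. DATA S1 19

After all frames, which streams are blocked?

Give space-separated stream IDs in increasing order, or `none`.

Answer: S1

Derivation:
Op 1: conn=55 S1=27 S2=27 S3=27 blocked=[]
Op 2: conn=50 S1=27 S2=22 S3=27 blocked=[]
Op 3: conn=35 S1=12 S2=22 S3=27 blocked=[]
Op 4: conn=16 S1=-7 S2=22 S3=27 blocked=[1]
Op 5: conn=16 S1=-7 S2=22 S3=52 blocked=[1]
Op 6: conn=36 S1=-7 S2=22 S3=52 blocked=[1]
Op 7: conn=17 S1=-26 S2=22 S3=52 blocked=[1]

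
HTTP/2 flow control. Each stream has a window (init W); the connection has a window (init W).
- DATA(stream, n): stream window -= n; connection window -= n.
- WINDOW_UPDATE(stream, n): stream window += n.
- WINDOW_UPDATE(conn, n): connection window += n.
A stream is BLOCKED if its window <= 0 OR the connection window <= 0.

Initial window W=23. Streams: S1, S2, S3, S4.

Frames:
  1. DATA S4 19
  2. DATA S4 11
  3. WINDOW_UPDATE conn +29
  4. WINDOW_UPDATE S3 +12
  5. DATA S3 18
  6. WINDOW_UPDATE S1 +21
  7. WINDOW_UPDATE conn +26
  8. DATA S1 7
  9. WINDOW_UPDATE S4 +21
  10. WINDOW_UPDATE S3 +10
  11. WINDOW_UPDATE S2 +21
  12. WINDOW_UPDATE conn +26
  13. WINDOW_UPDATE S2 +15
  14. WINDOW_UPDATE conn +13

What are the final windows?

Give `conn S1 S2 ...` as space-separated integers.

Answer: 62 37 59 27 14

Derivation:
Op 1: conn=4 S1=23 S2=23 S3=23 S4=4 blocked=[]
Op 2: conn=-7 S1=23 S2=23 S3=23 S4=-7 blocked=[1, 2, 3, 4]
Op 3: conn=22 S1=23 S2=23 S3=23 S4=-7 blocked=[4]
Op 4: conn=22 S1=23 S2=23 S3=35 S4=-7 blocked=[4]
Op 5: conn=4 S1=23 S2=23 S3=17 S4=-7 blocked=[4]
Op 6: conn=4 S1=44 S2=23 S3=17 S4=-7 blocked=[4]
Op 7: conn=30 S1=44 S2=23 S3=17 S4=-7 blocked=[4]
Op 8: conn=23 S1=37 S2=23 S3=17 S4=-7 blocked=[4]
Op 9: conn=23 S1=37 S2=23 S3=17 S4=14 blocked=[]
Op 10: conn=23 S1=37 S2=23 S3=27 S4=14 blocked=[]
Op 11: conn=23 S1=37 S2=44 S3=27 S4=14 blocked=[]
Op 12: conn=49 S1=37 S2=44 S3=27 S4=14 blocked=[]
Op 13: conn=49 S1=37 S2=59 S3=27 S4=14 blocked=[]
Op 14: conn=62 S1=37 S2=59 S3=27 S4=14 blocked=[]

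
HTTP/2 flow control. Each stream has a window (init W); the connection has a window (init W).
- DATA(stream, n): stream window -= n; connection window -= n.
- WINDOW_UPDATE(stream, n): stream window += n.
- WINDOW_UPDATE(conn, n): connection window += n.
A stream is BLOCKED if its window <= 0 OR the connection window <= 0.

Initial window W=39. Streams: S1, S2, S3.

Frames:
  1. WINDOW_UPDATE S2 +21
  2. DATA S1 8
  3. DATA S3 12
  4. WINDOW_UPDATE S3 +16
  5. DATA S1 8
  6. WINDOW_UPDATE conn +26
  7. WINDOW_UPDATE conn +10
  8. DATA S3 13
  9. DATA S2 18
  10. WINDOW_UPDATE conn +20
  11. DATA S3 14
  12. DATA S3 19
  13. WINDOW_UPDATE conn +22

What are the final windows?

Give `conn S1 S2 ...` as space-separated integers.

Op 1: conn=39 S1=39 S2=60 S3=39 blocked=[]
Op 2: conn=31 S1=31 S2=60 S3=39 blocked=[]
Op 3: conn=19 S1=31 S2=60 S3=27 blocked=[]
Op 4: conn=19 S1=31 S2=60 S3=43 blocked=[]
Op 5: conn=11 S1=23 S2=60 S3=43 blocked=[]
Op 6: conn=37 S1=23 S2=60 S3=43 blocked=[]
Op 7: conn=47 S1=23 S2=60 S3=43 blocked=[]
Op 8: conn=34 S1=23 S2=60 S3=30 blocked=[]
Op 9: conn=16 S1=23 S2=42 S3=30 blocked=[]
Op 10: conn=36 S1=23 S2=42 S3=30 blocked=[]
Op 11: conn=22 S1=23 S2=42 S3=16 blocked=[]
Op 12: conn=3 S1=23 S2=42 S3=-3 blocked=[3]
Op 13: conn=25 S1=23 S2=42 S3=-3 blocked=[3]

Answer: 25 23 42 -3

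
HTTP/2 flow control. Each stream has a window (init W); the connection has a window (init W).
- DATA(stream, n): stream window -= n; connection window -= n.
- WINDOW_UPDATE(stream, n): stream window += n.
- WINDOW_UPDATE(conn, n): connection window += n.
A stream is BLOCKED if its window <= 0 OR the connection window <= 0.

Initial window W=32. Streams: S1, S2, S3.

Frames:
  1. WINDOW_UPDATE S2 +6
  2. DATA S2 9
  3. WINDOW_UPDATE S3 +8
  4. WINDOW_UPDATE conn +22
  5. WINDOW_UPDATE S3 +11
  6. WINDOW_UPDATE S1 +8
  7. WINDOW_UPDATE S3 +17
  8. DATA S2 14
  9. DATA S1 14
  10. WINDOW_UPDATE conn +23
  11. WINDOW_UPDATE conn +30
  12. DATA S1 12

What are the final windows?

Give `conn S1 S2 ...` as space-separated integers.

Op 1: conn=32 S1=32 S2=38 S3=32 blocked=[]
Op 2: conn=23 S1=32 S2=29 S3=32 blocked=[]
Op 3: conn=23 S1=32 S2=29 S3=40 blocked=[]
Op 4: conn=45 S1=32 S2=29 S3=40 blocked=[]
Op 5: conn=45 S1=32 S2=29 S3=51 blocked=[]
Op 6: conn=45 S1=40 S2=29 S3=51 blocked=[]
Op 7: conn=45 S1=40 S2=29 S3=68 blocked=[]
Op 8: conn=31 S1=40 S2=15 S3=68 blocked=[]
Op 9: conn=17 S1=26 S2=15 S3=68 blocked=[]
Op 10: conn=40 S1=26 S2=15 S3=68 blocked=[]
Op 11: conn=70 S1=26 S2=15 S3=68 blocked=[]
Op 12: conn=58 S1=14 S2=15 S3=68 blocked=[]

Answer: 58 14 15 68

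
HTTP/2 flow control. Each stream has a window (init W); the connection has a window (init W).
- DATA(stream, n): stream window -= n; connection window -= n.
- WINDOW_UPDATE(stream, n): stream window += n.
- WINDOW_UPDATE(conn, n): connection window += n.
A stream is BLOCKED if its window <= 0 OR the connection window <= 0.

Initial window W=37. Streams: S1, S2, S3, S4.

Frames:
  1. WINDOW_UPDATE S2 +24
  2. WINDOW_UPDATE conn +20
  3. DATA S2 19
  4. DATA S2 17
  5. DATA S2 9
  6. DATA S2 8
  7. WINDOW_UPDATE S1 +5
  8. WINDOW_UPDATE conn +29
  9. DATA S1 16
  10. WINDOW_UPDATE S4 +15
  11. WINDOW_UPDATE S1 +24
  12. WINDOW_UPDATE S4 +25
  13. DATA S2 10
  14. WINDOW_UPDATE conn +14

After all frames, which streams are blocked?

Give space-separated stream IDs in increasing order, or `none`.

Answer: S2

Derivation:
Op 1: conn=37 S1=37 S2=61 S3=37 S4=37 blocked=[]
Op 2: conn=57 S1=37 S2=61 S3=37 S4=37 blocked=[]
Op 3: conn=38 S1=37 S2=42 S3=37 S4=37 blocked=[]
Op 4: conn=21 S1=37 S2=25 S3=37 S4=37 blocked=[]
Op 5: conn=12 S1=37 S2=16 S3=37 S4=37 blocked=[]
Op 6: conn=4 S1=37 S2=8 S3=37 S4=37 blocked=[]
Op 7: conn=4 S1=42 S2=8 S3=37 S4=37 blocked=[]
Op 8: conn=33 S1=42 S2=8 S3=37 S4=37 blocked=[]
Op 9: conn=17 S1=26 S2=8 S3=37 S4=37 blocked=[]
Op 10: conn=17 S1=26 S2=8 S3=37 S4=52 blocked=[]
Op 11: conn=17 S1=50 S2=8 S3=37 S4=52 blocked=[]
Op 12: conn=17 S1=50 S2=8 S3=37 S4=77 blocked=[]
Op 13: conn=7 S1=50 S2=-2 S3=37 S4=77 blocked=[2]
Op 14: conn=21 S1=50 S2=-2 S3=37 S4=77 blocked=[2]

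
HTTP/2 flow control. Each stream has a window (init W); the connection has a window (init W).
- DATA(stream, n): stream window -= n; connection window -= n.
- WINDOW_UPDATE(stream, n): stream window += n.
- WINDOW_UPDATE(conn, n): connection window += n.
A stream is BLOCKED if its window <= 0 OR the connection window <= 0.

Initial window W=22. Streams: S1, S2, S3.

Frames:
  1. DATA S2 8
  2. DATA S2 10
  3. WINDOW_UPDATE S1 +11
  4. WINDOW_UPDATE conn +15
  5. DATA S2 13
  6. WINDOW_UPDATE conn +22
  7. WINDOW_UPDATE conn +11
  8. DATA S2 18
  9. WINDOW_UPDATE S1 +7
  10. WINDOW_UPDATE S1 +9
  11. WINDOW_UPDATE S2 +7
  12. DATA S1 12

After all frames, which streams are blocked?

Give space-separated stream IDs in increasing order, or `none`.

Answer: S2

Derivation:
Op 1: conn=14 S1=22 S2=14 S3=22 blocked=[]
Op 2: conn=4 S1=22 S2=4 S3=22 blocked=[]
Op 3: conn=4 S1=33 S2=4 S3=22 blocked=[]
Op 4: conn=19 S1=33 S2=4 S3=22 blocked=[]
Op 5: conn=6 S1=33 S2=-9 S3=22 blocked=[2]
Op 6: conn=28 S1=33 S2=-9 S3=22 blocked=[2]
Op 7: conn=39 S1=33 S2=-9 S3=22 blocked=[2]
Op 8: conn=21 S1=33 S2=-27 S3=22 blocked=[2]
Op 9: conn=21 S1=40 S2=-27 S3=22 blocked=[2]
Op 10: conn=21 S1=49 S2=-27 S3=22 blocked=[2]
Op 11: conn=21 S1=49 S2=-20 S3=22 blocked=[2]
Op 12: conn=9 S1=37 S2=-20 S3=22 blocked=[2]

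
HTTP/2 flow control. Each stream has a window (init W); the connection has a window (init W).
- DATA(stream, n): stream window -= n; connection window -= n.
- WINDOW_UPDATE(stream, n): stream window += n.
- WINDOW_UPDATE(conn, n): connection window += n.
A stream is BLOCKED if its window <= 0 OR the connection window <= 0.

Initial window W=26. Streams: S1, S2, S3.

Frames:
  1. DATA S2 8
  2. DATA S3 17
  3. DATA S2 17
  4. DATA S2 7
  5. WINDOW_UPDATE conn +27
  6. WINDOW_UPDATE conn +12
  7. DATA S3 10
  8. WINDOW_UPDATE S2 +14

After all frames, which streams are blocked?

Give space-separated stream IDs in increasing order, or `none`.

Answer: S3

Derivation:
Op 1: conn=18 S1=26 S2=18 S3=26 blocked=[]
Op 2: conn=1 S1=26 S2=18 S3=9 blocked=[]
Op 3: conn=-16 S1=26 S2=1 S3=9 blocked=[1, 2, 3]
Op 4: conn=-23 S1=26 S2=-6 S3=9 blocked=[1, 2, 3]
Op 5: conn=4 S1=26 S2=-6 S3=9 blocked=[2]
Op 6: conn=16 S1=26 S2=-6 S3=9 blocked=[2]
Op 7: conn=6 S1=26 S2=-6 S3=-1 blocked=[2, 3]
Op 8: conn=6 S1=26 S2=8 S3=-1 blocked=[3]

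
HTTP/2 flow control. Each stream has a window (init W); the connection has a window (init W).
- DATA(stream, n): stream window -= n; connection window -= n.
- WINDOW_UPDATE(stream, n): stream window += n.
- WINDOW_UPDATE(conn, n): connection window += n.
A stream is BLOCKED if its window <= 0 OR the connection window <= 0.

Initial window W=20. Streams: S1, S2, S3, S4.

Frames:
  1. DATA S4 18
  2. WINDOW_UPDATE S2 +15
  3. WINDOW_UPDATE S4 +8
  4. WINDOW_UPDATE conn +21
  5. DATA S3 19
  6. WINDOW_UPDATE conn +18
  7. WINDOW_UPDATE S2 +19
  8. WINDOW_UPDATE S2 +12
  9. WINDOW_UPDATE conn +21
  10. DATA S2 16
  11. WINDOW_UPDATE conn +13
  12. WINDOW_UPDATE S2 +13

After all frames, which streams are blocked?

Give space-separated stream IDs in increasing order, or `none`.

Op 1: conn=2 S1=20 S2=20 S3=20 S4=2 blocked=[]
Op 2: conn=2 S1=20 S2=35 S3=20 S4=2 blocked=[]
Op 3: conn=2 S1=20 S2=35 S3=20 S4=10 blocked=[]
Op 4: conn=23 S1=20 S2=35 S3=20 S4=10 blocked=[]
Op 5: conn=4 S1=20 S2=35 S3=1 S4=10 blocked=[]
Op 6: conn=22 S1=20 S2=35 S3=1 S4=10 blocked=[]
Op 7: conn=22 S1=20 S2=54 S3=1 S4=10 blocked=[]
Op 8: conn=22 S1=20 S2=66 S3=1 S4=10 blocked=[]
Op 9: conn=43 S1=20 S2=66 S3=1 S4=10 blocked=[]
Op 10: conn=27 S1=20 S2=50 S3=1 S4=10 blocked=[]
Op 11: conn=40 S1=20 S2=50 S3=1 S4=10 blocked=[]
Op 12: conn=40 S1=20 S2=63 S3=1 S4=10 blocked=[]

Answer: none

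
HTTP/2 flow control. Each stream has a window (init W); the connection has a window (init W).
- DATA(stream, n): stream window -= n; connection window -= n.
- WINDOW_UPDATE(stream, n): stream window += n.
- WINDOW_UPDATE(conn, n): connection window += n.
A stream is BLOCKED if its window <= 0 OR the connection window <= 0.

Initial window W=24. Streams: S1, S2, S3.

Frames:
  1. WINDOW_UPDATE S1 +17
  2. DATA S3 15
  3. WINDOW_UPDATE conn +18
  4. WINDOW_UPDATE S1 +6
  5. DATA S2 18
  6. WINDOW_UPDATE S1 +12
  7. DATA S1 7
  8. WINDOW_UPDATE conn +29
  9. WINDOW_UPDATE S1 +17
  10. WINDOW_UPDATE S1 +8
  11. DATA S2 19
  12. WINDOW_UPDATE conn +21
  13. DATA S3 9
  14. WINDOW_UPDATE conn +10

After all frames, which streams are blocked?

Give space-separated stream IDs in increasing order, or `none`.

Op 1: conn=24 S1=41 S2=24 S3=24 blocked=[]
Op 2: conn=9 S1=41 S2=24 S3=9 blocked=[]
Op 3: conn=27 S1=41 S2=24 S3=9 blocked=[]
Op 4: conn=27 S1=47 S2=24 S3=9 blocked=[]
Op 5: conn=9 S1=47 S2=6 S3=9 blocked=[]
Op 6: conn=9 S1=59 S2=6 S3=9 blocked=[]
Op 7: conn=2 S1=52 S2=6 S3=9 blocked=[]
Op 8: conn=31 S1=52 S2=6 S3=9 blocked=[]
Op 9: conn=31 S1=69 S2=6 S3=9 blocked=[]
Op 10: conn=31 S1=77 S2=6 S3=9 blocked=[]
Op 11: conn=12 S1=77 S2=-13 S3=9 blocked=[2]
Op 12: conn=33 S1=77 S2=-13 S3=9 blocked=[2]
Op 13: conn=24 S1=77 S2=-13 S3=0 blocked=[2, 3]
Op 14: conn=34 S1=77 S2=-13 S3=0 blocked=[2, 3]

Answer: S2 S3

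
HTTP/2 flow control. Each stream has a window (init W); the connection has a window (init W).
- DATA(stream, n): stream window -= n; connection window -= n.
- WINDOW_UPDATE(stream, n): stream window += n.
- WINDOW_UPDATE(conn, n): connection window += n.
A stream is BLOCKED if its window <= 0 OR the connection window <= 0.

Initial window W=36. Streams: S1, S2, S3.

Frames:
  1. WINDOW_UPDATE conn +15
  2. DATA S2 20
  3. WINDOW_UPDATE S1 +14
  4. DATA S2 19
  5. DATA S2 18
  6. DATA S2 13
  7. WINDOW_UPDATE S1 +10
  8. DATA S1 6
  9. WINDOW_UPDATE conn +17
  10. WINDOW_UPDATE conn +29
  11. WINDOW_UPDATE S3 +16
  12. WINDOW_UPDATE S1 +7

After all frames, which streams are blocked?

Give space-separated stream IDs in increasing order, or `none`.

Answer: S2

Derivation:
Op 1: conn=51 S1=36 S2=36 S3=36 blocked=[]
Op 2: conn=31 S1=36 S2=16 S3=36 blocked=[]
Op 3: conn=31 S1=50 S2=16 S3=36 blocked=[]
Op 4: conn=12 S1=50 S2=-3 S3=36 blocked=[2]
Op 5: conn=-6 S1=50 S2=-21 S3=36 blocked=[1, 2, 3]
Op 6: conn=-19 S1=50 S2=-34 S3=36 blocked=[1, 2, 3]
Op 7: conn=-19 S1=60 S2=-34 S3=36 blocked=[1, 2, 3]
Op 8: conn=-25 S1=54 S2=-34 S3=36 blocked=[1, 2, 3]
Op 9: conn=-8 S1=54 S2=-34 S3=36 blocked=[1, 2, 3]
Op 10: conn=21 S1=54 S2=-34 S3=36 blocked=[2]
Op 11: conn=21 S1=54 S2=-34 S3=52 blocked=[2]
Op 12: conn=21 S1=61 S2=-34 S3=52 blocked=[2]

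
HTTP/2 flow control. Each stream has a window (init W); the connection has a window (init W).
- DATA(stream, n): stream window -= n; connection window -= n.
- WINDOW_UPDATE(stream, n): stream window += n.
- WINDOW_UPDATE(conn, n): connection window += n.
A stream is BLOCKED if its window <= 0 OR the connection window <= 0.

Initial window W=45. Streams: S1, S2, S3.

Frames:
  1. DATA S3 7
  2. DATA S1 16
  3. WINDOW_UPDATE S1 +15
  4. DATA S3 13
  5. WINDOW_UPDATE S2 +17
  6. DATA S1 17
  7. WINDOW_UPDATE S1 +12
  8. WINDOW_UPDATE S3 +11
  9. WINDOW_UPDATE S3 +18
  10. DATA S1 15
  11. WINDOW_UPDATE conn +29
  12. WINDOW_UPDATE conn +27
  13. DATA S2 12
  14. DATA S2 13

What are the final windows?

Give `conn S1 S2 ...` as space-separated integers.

Answer: 8 24 37 54

Derivation:
Op 1: conn=38 S1=45 S2=45 S3=38 blocked=[]
Op 2: conn=22 S1=29 S2=45 S3=38 blocked=[]
Op 3: conn=22 S1=44 S2=45 S3=38 blocked=[]
Op 4: conn=9 S1=44 S2=45 S3=25 blocked=[]
Op 5: conn=9 S1=44 S2=62 S3=25 blocked=[]
Op 6: conn=-8 S1=27 S2=62 S3=25 blocked=[1, 2, 3]
Op 7: conn=-8 S1=39 S2=62 S3=25 blocked=[1, 2, 3]
Op 8: conn=-8 S1=39 S2=62 S3=36 blocked=[1, 2, 3]
Op 9: conn=-8 S1=39 S2=62 S3=54 blocked=[1, 2, 3]
Op 10: conn=-23 S1=24 S2=62 S3=54 blocked=[1, 2, 3]
Op 11: conn=6 S1=24 S2=62 S3=54 blocked=[]
Op 12: conn=33 S1=24 S2=62 S3=54 blocked=[]
Op 13: conn=21 S1=24 S2=50 S3=54 blocked=[]
Op 14: conn=8 S1=24 S2=37 S3=54 blocked=[]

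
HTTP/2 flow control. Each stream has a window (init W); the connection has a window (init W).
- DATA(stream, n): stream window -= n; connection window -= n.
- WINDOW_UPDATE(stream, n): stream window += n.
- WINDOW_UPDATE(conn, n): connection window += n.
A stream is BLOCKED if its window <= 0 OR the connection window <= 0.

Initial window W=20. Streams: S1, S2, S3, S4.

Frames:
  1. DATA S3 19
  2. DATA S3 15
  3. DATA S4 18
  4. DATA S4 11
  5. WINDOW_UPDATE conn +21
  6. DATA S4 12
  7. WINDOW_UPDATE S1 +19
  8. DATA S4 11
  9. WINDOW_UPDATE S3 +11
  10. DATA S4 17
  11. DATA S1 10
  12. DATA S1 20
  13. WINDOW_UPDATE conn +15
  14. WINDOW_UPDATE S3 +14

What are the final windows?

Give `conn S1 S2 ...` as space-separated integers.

Answer: -77 9 20 11 -49

Derivation:
Op 1: conn=1 S1=20 S2=20 S3=1 S4=20 blocked=[]
Op 2: conn=-14 S1=20 S2=20 S3=-14 S4=20 blocked=[1, 2, 3, 4]
Op 3: conn=-32 S1=20 S2=20 S3=-14 S4=2 blocked=[1, 2, 3, 4]
Op 4: conn=-43 S1=20 S2=20 S3=-14 S4=-9 blocked=[1, 2, 3, 4]
Op 5: conn=-22 S1=20 S2=20 S3=-14 S4=-9 blocked=[1, 2, 3, 4]
Op 6: conn=-34 S1=20 S2=20 S3=-14 S4=-21 blocked=[1, 2, 3, 4]
Op 7: conn=-34 S1=39 S2=20 S3=-14 S4=-21 blocked=[1, 2, 3, 4]
Op 8: conn=-45 S1=39 S2=20 S3=-14 S4=-32 blocked=[1, 2, 3, 4]
Op 9: conn=-45 S1=39 S2=20 S3=-3 S4=-32 blocked=[1, 2, 3, 4]
Op 10: conn=-62 S1=39 S2=20 S3=-3 S4=-49 blocked=[1, 2, 3, 4]
Op 11: conn=-72 S1=29 S2=20 S3=-3 S4=-49 blocked=[1, 2, 3, 4]
Op 12: conn=-92 S1=9 S2=20 S3=-3 S4=-49 blocked=[1, 2, 3, 4]
Op 13: conn=-77 S1=9 S2=20 S3=-3 S4=-49 blocked=[1, 2, 3, 4]
Op 14: conn=-77 S1=9 S2=20 S3=11 S4=-49 blocked=[1, 2, 3, 4]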